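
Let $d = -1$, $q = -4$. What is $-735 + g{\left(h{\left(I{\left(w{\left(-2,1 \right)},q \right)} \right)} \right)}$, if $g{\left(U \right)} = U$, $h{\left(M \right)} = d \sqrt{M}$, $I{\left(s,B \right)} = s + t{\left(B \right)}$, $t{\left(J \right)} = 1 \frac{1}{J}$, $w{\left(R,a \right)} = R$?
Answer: $-735 - \frac{3 i}{2} \approx -735.0 - 1.5 i$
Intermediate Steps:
$t{\left(J \right)} = \frac{1}{J}$
$I{\left(s,B \right)} = s + \frac{1}{B}$
$h{\left(M \right)} = - \sqrt{M}$
$-735 + g{\left(h{\left(I{\left(w{\left(-2,1 \right)},q \right)} \right)} \right)} = -735 - \sqrt{-2 + \frac{1}{-4}} = -735 - \sqrt{-2 - \frac{1}{4}} = -735 - \sqrt{- \frac{9}{4}} = -735 - \frac{3 i}{2}$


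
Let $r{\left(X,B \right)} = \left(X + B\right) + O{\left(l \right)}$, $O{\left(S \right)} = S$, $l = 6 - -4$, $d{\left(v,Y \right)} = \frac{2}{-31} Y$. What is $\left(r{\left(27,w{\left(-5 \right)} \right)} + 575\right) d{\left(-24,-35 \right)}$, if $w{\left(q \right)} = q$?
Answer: $\frac{42490}{31} \approx 1370.6$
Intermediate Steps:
$d{\left(v,Y \right)} = - \frac{2 Y}{31}$ ($d{\left(v,Y \right)} = 2 \left(- \frac{1}{31}\right) Y = - \frac{2 Y}{31}$)
$l = 10$ ($l = 6 + 4 = 10$)
$r{\left(X,B \right)} = 10 + B + X$ ($r{\left(X,B \right)} = \left(X + B\right) + 10 = \left(B + X\right) + 10 = 10 + B + X$)
$\left(r{\left(27,w{\left(-5 \right)} \right)} + 575\right) d{\left(-24,-35 \right)} = \left(\left(10 - 5 + 27\right) + 575\right) \left(\left(- \frac{2}{31}\right) \left(-35\right)\right) = \left(32 + 575\right) \frac{70}{31} = 607 \cdot \frac{70}{31} = \frac{42490}{31}$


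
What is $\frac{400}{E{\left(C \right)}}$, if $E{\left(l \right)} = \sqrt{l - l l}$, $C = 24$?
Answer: $- \frac{100 i \sqrt{138}}{69} \approx - 17.025 i$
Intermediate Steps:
$E{\left(l \right)} = \sqrt{l - l^{2}}$
$\frac{400}{E{\left(C \right)}} = \frac{400}{\sqrt{24 \left(1 - 24\right)}} = \frac{400}{\sqrt{24 \left(-23\right)}} = \frac{400}{\sqrt{-552}} = \frac{400}{2 i \sqrt{138}} = 400 \left(- \frac{i \sqrt{138}}{276}\right) = - \frac{100 i \sqrt{138}}{69}$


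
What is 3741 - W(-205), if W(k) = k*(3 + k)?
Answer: -37669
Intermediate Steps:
3741 - W(-205) = 3741 - (-205)*(3 - 205) = 3741 - (-205)*(-202) = 3741 - 1*41410 = 3741 - 41410 = -37669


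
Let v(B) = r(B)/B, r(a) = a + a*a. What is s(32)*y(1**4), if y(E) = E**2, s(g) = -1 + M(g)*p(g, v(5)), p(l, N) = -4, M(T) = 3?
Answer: -13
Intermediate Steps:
r(a) = a + a**2
v(B) = 1 + B (v(B) = (B*(1 + B))/B = 1 + B)
s(g) = -13 (s(g) = -1 + 3*(-4) = -1 - 12 = -13)
s(32)*y(1**4) = -13*(1**4)**2 = -13*1**2 = -13*1 = -13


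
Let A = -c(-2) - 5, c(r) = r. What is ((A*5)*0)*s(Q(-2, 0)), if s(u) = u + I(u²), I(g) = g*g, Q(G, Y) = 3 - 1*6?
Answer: 0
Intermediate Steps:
Q(G, Y) = -3 (Q(G, Y) = 3 - 6 = -3)
A = -3 (A = -1*(-2) - 5 = 2 - 5 = -3)
I(g) = g²
s(u) = u + u⁴ (s(u) = u + (u²)² = u + u⁴)
((A*5)*0)*s(Q(-2, 0)) = (-3*5*0)*(-3 + (-3)⁴) = (-15*0)*(-3 + 81) = 0*78 = 0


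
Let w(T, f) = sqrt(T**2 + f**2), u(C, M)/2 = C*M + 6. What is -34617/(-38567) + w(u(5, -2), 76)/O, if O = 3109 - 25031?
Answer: 34617/38567 - 2*sqrt(365)/10961 ≈ 0.89409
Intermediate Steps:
u(C, M) = 12 + 2*C*M (u(C, M) = 2*(C*M + 6) = 2*(6 + C*M) = 12 + 2*C*M)
O = -21922
-34617/(-38567) + w(u(5, -2), 76)/O = -34617/(-38567) + sqrt((12 + 2*5*(-2))**2 + 76**2)/(-21922) = -34617*(-1/38567) + sqrt((12 - 20)**2 + 5776)*(-1/21922) = 34617/38567 + sqrt((-8)**2 + 5776)*(-1/21922) = 34617/38567 + sqrt(64 + 5776)*(-1/21922) = 34617/38567 + sqrt(5840)*(-1/21922) = 34617/38567 + (4*sqrt(365))*(-1/21922) = 34617/38567 - 2*sqrt(365)/10961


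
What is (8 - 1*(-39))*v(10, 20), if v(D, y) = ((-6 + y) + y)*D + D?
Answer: 16450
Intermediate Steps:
v(D, y) = D + D*(-6 + 2*y) (v(D, y) = (-6 + 2*y)*D + D = D*(-6 + 2*y) + D = D + D*(-6 + 2*y))
(8 - 1*(-39))*v(10, 20) = (8 - 1*(-39))*(10*(-5 + 2*20)) = (8 + 39)*(10*(-5 + 40)) = 47*(10*35) = 47*350 = 16450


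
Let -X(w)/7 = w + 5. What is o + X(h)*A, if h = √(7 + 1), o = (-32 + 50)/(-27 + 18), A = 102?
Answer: -3572 - 1428*√2 ≈ -5591.5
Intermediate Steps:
o = -2 (o = 18/(-9) = 18*(-⅑) = -2)
h = 2*√2 (h = √8 = 2*√2 ≈ 2.8284)
X(w) = -35 - 7*w (X(w) = -7*(w + 5) = -7*(5 + w) = -35 - 7*w)
o + X(h)*A = -2 + (-35 - 14*√2)*102 = -2 + (-3570 - 1428*√2) = -3572 - 1428*√2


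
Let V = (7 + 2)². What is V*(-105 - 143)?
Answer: -20088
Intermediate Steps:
V = 81 (V = 9² = 81)
V*(-105 - 143) = 81*(-105 - 143) = 81*(-248) = -20088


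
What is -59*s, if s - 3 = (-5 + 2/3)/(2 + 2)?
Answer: -1357/12 ≈ -113.08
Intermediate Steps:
s = 23/12 (s = 3 + (-5 + 2/3)/(2 + 2) = 3 + (-5 + 2*(⅓))/4 = 3 + (-5 + ⅔)*(¼) = 3 - 13/3*¼ = 3 - 13/12 = 23/12 ≈ 1.9167)
-59*s = -59*23/12 = -1357/12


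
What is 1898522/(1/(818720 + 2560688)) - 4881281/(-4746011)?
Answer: 30449839119085762017/4746011 ≈ 6.4159e+12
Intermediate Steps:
1898522/(1/(818720 + 2560688)) - 4881281/(-4746011) = 1898522/(1/3379408) - 4881281*(-1/4746011) = 1898522/(1/3379408) + 4881281/4746011 = 1898522*3379408 + 4881281/4746011 = 6415880434976 + 4881281/4746011 = 30449839119085762017/4746011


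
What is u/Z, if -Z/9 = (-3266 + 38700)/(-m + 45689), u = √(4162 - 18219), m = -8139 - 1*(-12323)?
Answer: -13835*I*√14057/106302 ≈ -15.431*I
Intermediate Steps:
m = 4184 (m = -8139 + 12323 = 4184)
u = I*√14057 (u = √(-14057) = I*√14057 ≈ 118.56*I)
Z = -106302/13835 (Z = -9*(-3266 + 38700)/(-1*4184 + 45689) = -318906/(-4184 + 45689) = -318906/41505 = -9*35434/41505 = -106302/13835 ≈ -7.6836)
u/Z = (I*√14057)/(-106302/13835) = (I*√14057)*(-13835/106302) = -13835*I*√14057/106302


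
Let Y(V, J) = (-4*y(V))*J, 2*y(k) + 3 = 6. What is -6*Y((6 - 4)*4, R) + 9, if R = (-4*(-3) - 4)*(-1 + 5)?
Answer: 1161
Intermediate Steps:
R = 32 (R = (12 - 4)*4 = 8*4 = 32)
y(k) = 3/2 (y(k) = -3/2 + (½)*6 = -3/2 + 3 = 3/2)
Y(V, J) = -6*J (Y(V, J) = (-4*3/2)*J = -6*J)
-6*Y((6 - 4)*4, R) + 9 = -(-36)*32 + 9 = -6*(-192) + 9 = 1152 + 9 = 1161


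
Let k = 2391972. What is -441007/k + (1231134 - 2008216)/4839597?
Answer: -1331018179961/3858726838428 ≈ -0.34494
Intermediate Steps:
-441007/k + (1231134 - 2008216)/4839597 = -441007/2391972 + (1231134 - 2008216)/4839597 = -441007*1/2391972 - 777082*1/4839597 = -441007/2391972 - 777082/4839597 = -1331018179961/3858726838428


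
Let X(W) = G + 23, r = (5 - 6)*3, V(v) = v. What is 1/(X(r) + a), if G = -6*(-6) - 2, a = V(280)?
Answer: 1/337 ≈ 0.0029674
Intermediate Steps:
a = 280
G = 34 (G = 36 - 2 = 34)
r = -3 (r = -1*3 = -3)
X(W) = 57 (X(W) = 34 + 23 = 57)
1/(X(r) + a) = 1/(57 + 280) = 1/337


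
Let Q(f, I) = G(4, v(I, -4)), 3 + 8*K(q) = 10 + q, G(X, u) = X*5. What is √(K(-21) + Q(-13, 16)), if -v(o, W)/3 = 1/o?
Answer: √73/2 ≈ 4.2720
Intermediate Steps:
v(o, W) = -3/o
G(X, u) = 5*X
K(q) = 7/8 + q/8 (K(q) = -3/8 + (10 + q)/8 = -3/8 + (5/4 + q/8) = 7/8 + q/8)
Q(f, I) = 20 (Q(f, I) = 5*4 = 20)
√(K(-21) + Q(-13, 16)) = √((7/8 + (⅛)*(-21)) + 20) = √((7/8 - 21/8) + 20) = √(-7/4 + 20) = √(73/4) = √73/2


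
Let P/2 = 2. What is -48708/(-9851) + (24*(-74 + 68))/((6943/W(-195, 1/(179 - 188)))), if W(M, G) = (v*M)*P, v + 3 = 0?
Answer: -2981213316/68395493 ≈ -43.588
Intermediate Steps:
P = 4 (P = 2*2 = 4)
v = -3 (v = -3 + 0 = -3)
W(M, G) = -12*M (W(M, G) = -3*M*4 = -12*M)
-48708/(-9851) + (24*(-74 + 68))/((6943/W(-195, 1/(179 - 188)))) = -48708/(-9851) + (24*(-74 + 68))/((6943/((-12*(-195))))) = -48708*(-1/9851) + (24*(-6))/((6943/2340)) = 48708/9851 - 144/(6943*(1/2340)) = 48708/9851 - 144/6943/2340 = 48708/9851 - 144*2340/6943 = 48708/9851 - 336960/6943 = -2981213316/68395493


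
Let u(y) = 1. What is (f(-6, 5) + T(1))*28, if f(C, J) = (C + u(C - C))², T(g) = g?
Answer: 728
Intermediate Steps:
f(C, J) = (1 + C)² (f(C, J) = (C + 1)² = (1 + C)²)
(f(-6, 5) + T(1))*28 = ((1 - 6)² + 1)*28 = ((-5)² + 1)*28 = (25 + 1)*28 = 26*28 = 728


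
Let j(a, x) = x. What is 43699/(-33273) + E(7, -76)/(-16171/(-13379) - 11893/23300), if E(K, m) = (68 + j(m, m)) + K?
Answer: -2209342565483/804718052541 ≈ -2.7455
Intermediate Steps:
E(K, m) = 68 + K + m (E(K, m) = (68 + m) + K = 68 + K + m)
43699/(-33273) + E(7, -76)/(-16171/(-13379) - 11893/23300) = 43699/(-33273) + (68 + 7 - 76)/(-16171/(-13379) - 11893/23300) = 43699*(-1/33273) - 1/(-16171*(-1/13379) - 11893*1/23300) = -43699/33273 - 1/(16171/13379 - 11893/23300) = -43699/33273 - 1/217667853/311730700 = -43699/33273 - 1*311730700/217667853 = -43699/33273 - 311730700/217667853 = -2209342565483/804718052541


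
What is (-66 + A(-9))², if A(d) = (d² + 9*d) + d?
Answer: 5625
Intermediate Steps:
A(d) = d² + 10*d
(-66 + A(-9))² = (-66 - 9*(10 - 9))² = (-66 - 9*1)² = (-66 - 9)² = (-75)² = 5625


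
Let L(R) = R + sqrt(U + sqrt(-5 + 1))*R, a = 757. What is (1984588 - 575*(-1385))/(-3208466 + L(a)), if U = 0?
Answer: -8918414854776/10284541703353 - 2105188991*I/10284541703353 ≈ -0.86717 - 0.00020469*I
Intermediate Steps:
L(R) = R + R*(1 + I) (L(R) = R + sqrt(0 + sqrt(-5 + 1))*R = R + sqrt(0 + sqrt(-4))*R = R + sqrt(0 + 2*I)*R = R + sqrt(2*I)*R = R + (1 + I)*R = R + R*(1 + I))
(1984588 - 575*(-1385))/(-3208466 + L(a)) = (1984588 - 575*(-1385))/(-3208466 + 757*(2 + I)) = (1984588 + 796375)/(-3208466 + (1514 + 757*I)) = 2780963/(-3206952 + 757*I) = 2780963*((-3206952 - 757*I)/10284541703353) = 2780963*(-3206952 - 757*I)/10284541703353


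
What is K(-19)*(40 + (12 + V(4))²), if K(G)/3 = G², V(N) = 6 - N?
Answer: 255588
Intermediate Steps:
K(G) = 3*G²
K(-19)*(40 + (12 + V(4))²) = (3*(-19)²)*(40 + (12 + (6 - 1*4))²) = (3*361)*(40 + (12 + (6 - 4))²) = 1083*(40 + (12 + 2)²) = 1083*(40 + 14²) = 1083*(40 + 196) = 1083*236 = 255588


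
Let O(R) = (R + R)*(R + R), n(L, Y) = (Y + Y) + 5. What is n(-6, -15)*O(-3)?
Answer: -900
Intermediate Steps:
n(L, Y) = 5 + 2*Y (n(L, Y) = 2*Y + 5 = 5 + 2*Y)
O(R) = 4*R**2 (O(R) = (2*R)*(2*R) = 4*R**2)
n(-6, -15)*O(-3) = (5 + 2*(-15))*(4*(-3)**2) = (5 - 30)*(4*9) = -25*36 = -900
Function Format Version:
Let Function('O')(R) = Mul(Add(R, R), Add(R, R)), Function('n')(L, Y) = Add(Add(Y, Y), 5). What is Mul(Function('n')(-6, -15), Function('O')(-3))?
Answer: -900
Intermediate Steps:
Function('n')(L, Y) = Add(5, Mul(2, Y)) (Function('n')(L, Y) = Add(Mul(2, Y), 5) = Add(5, Mul(2, Y)))
Function('O')(R) = Mul(4, Pow(R, 2)) (Function('O')(R) = Mul(Mul(2, R), Mul(2, R)) = Mul(4, Pow(R, 2)))
Mul(Function('n')(-6, -15), Function('O')(-3)) = Mul(Add(5, Mul(2, -15)), Mul(4, Pow(-3, 2))) = Mul(Add(5, -30), Mul(4, 9)) = Mul(-25, 36) = -900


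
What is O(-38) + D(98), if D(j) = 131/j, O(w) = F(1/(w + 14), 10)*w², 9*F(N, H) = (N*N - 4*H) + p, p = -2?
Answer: -427829711/63504 ≈ -6737.1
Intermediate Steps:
F(N, H) = -2/9 - 4*H/9 + N²/9 (F(N, H) = ((N*N - 4*H) - 2)/9 = ((N² - 4*H) - 2)/9 = (-2 + N² - 4*H)/9 = -2/9 - 4*H/9 + N²/9)
O(w) = w²*(-14/3 + 1/(9*(14 + w)²)) (O(w) = (-2/9 - 4/9*10 + (1/(w + 14))²/9)*w² = (-2/9 - 40/9 + (1/(14 + w))²/9)*w² = (-2/9 - 40/9 + 1/(9*(14 + w)²))*w² = (-14/3 + 1/(9*(14 + w)²))*w² = w²*(-14/3 + 1/(9*(14 + w)²)))
O(-38) + D(98) = (-14/3*(-38)² + (⅑)*(-38)²/(14 - 38)²) + 131/98 = (-14/3*1444 + (⅑)*1444/(-24)²) + 131*(1/98) = (-20216/3 + (⅑)*1444*(1/576)) + 131/98 = (-20216/3 + 361/1296) + 131/98 = -8732951/1296 + 131/98 = -427829711/63504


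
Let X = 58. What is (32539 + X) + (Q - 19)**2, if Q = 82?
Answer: 36566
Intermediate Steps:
(32539 + X) + (Q - 19)**2 = (32539 + 58) + (82 - 19)**2 = 32597 + 63**2 = 32597 + 3969 = 36566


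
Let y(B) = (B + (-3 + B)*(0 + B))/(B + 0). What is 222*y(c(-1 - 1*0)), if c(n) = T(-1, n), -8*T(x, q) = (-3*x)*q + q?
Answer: -333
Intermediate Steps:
T(x, q) = -q/8 + 3*q*x/8 (T(x, q) = -((-3*x)*q + q)/8 = -(-3*q*x + q)/8 = -(q - 3*q*x)/8 = -q/8 + 3*q*x/8)
c(n) = -n/2 (c(n) = n*(-1 + 3*(-1))/8 = n*(-1 - 3)/8 = (⅛)*n*(-4) = -n/2)
y(B) = (B + B*(-3 + B))/B (y(B) = (B + (-3 + B)*B)/B = (B + B*(-3 + B))/B)
222*y(c(-1 - 1*0)) = 222*(-2 - (-1 - 1*0)/2) = 222*(-2 - (-1 + 0)/2) = 222*(-2 - ½*(-1)) = 222*(-2 + ½) = 222*(-3/2) = -333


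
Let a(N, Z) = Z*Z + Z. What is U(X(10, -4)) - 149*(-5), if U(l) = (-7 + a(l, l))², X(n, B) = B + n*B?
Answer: 3553970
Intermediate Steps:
X(n, B) = B + B*n
a(N, Z) = Z + Z² (a(N, Z) = Z² + Z = Z + Z²)
U(l) = (-7 + l*(1 + l))²
U(X(10, -4)) - 149*(-5) = (-7 + (-4*(1 + 10))*(1 - 4*(1 + 10)))² - 149*(-5) = (-7 + (-4*11)*(1 - 4*11))² - 1*(-745) = (-7 - 44*(1 - 44))² + 745 = (-7 - 44*(-43))² + 745 = (-7 + 1892)² + 745 = 1885² + 745 = 3553225 + 745 = 3553970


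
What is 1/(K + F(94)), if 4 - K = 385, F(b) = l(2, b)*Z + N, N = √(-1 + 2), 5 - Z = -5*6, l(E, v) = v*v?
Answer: 1/308880 ≈ 3.2375e-6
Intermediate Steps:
l(E, v) = v²
Z = 35 (Z = 5 - (-5)*6 = 5 - 1*(-30) = 5 + 30 = 35)
N = 1 (N = √1 = 1)
F(b) = 1 + 35*b² (F(b) = b²*35 + 1 = 35*b² + 1 = 1 + 35*b²)
K = -381 (K = 4 - 1*385 = 4 - 385 = -381)
1/(K + F(94)) = 1/(-381 + (1 + 35*94²)) = 1/(-381 + (1 + 35*8836)) = 1/(-381 + (1 + 309260)) = 1/(-381 + 309261) = 1/308880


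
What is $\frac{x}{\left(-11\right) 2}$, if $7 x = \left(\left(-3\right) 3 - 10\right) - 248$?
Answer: $\frac{267}{154} \approx 1.7338$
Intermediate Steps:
$x = - \frac{267}{7}$ ($x = \frac{\left(\left(-3\right) 3 - 10\right) - 248}{7} = \frac{\left(-9 - 10\right) - 248}{7} = \frac{-19 - 248}{7} = \frac{1}{7} \left(-267\right) = - \frac{267}{7} \approx -38.143$)
$\frac{x}{\left(-11\right) 2} = - \frac{267}{7 \left(\left(-11\right) 2\right)} = - \frac{267}{7 \left(-22\right)} = \left(- \frac{267}{7}\right) \left(- \frac{1}{22}\right) = \frac{267}{154}$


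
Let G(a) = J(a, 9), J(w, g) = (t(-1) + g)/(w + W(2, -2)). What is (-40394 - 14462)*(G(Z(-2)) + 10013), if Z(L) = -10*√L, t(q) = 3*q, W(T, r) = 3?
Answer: -114799071160/209 - 3291360*I*√2/209 ≈ -5.4928e+8 - 22271.0*I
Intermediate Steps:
J(w, g) = (-3 + g)/(3 + w) (J(w, g) = (3*(-1) + g)/(w + 3) = (-3 + g)/(3 + w))
G(a) = 6/(3 + a) (G(a) = (-3 + 9)/(3 + a) = 6/(3 + a))
(-40394 - 14462)*(G(Z(-2)) + 10013) = (-40394 - 14462)*(6/(3 - 10*I*√2) + 10013) = -54856*(6/(3 - 10*I*√2) + 10013) = -54856*(10013 + 6/(3 - 10*I*√2)) = -549273128 - 329136/(3 - 10*I*√2)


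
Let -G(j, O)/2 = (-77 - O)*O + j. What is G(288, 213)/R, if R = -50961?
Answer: -40988/16987 ≈ -2.4129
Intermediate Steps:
G(j, O) = -2*j - 2*O*(-77 - O) (G(j, O) = -2*((-77 - O)*O + j) = -2*(O*(-77 - O) + j) = -2*(j + O*(-77 - O)) = -2*j - 2*O*(-77 - O))
G(288, 213)/R = (-2*288 + 2*213**2 + 154*213)/(-50961) = (-576 + 2*45369 + 32802)*(-1/50961) = (-576 + 90738 + 32802)*(-1/50961) = 122964*(-1/50961) = -40988/16987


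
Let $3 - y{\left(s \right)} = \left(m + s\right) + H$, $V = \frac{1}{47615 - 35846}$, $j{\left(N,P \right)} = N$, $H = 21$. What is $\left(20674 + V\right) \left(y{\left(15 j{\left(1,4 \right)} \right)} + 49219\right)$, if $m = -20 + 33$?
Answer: $\frac{3988132024037}{3923} \approx 1.0166 \cdot 10^{9}$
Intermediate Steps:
$m = 13$
$V = \frac{1}{11769} \approx 8.4969 \cdot 10^{-5}$
$y{\left(s \right)} = -31 - s$ ($y{\left(s \right)} = 3 - \left(\left(13 + s\right) + 21\right) = 3 - \left(34 + s\right) = -31 - s$)
$\left(20674 + V\right) \left(y{\left(15 j{\left(1,4 \right)} \right)} + 49219\right) = \left(20674 + \frac{1}{11769}\right) \left(\left(-31 - 15 \cdot 1\right) + 49219\right) = \frac{243312307 \left(\left(-31 - 15\right) + 49219\right)}{11769} = \frac{243312307 \left(-46 + 49219\right)}{11769} = \frac{243312307}{11769} \cdot 49173 = \frac{3988132024037}{3923}$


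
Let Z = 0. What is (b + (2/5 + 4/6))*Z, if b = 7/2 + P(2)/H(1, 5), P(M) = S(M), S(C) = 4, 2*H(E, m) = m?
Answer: 0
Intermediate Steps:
H(E, m) = m/2
P(M) = 4
b = 51/10 (b = 7/2 + 4/(((½)*5)) = 7*(½) + 4/(5/2) = 7/2 + 4*(⅖) = 7/2 + 8/5 = 51/10 ≈ 5.1000)
(b + (2/5 + 4/6))*Z = (51/10 + (2/5 + 4/6))*0 = (51/10 + (2*(⅕) + 4*(⅙)))*0 = (51/10 + (⅖ + ⅔))*0 = (51/10 + 16/15)*0 = (37/6)*0 = 0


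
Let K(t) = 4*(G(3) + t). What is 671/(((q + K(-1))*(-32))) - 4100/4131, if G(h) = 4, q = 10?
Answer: -514391/264384 ≈ -1.9456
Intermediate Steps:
K(t) = 16 + 4*t (K(t) = 4*(4 + t) = 16 + 4*t)
671/(((q + K(-1))*(-32))) - 4100/4131 = 671/(((10 + (16 + 4*(-1)))*(-32))) - 4100/4131 = 671/(((10 + (16 - 4))*(-32))) - 4100*1/4131 = 671/(((10 + 12)*(-32))) - 4100/4131 = 671/((22*(-32))) - 4100/4131 = 671/(-704) - 4100/4131 = 671*(-1/704) - 4100/4131 = -61/64 - 4100/4131 = -514391/264384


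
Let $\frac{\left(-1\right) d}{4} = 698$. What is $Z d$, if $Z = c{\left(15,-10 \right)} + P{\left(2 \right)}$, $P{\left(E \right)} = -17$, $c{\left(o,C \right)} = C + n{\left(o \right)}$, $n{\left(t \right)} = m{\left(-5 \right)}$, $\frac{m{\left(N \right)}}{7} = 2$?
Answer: $36296$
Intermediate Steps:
$m{\left(N \right)} = 14$ ($m{\left(N \right)} = 7 \cdot 2 = 14$)
$d = -2792$ ($d = \left(-4\right) 698 = -2792$)
$n{\left(t \right)} = 14$
$c{\left(o,C \right)} = 14 + C$ ($c{\left(o,C \right)} = C + 14 = 14 + C$)
$Z = -13$ ($Z = \left(14 - 10\right) - 17 = 4 - 17 = -13$)
$Z d = \left(-13\right) \left(-2792\right) = 36296$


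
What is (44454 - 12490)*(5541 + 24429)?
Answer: 957961080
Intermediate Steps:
(44454 - 12490)*(5541 + 24429) = 31964*29970 = 957961080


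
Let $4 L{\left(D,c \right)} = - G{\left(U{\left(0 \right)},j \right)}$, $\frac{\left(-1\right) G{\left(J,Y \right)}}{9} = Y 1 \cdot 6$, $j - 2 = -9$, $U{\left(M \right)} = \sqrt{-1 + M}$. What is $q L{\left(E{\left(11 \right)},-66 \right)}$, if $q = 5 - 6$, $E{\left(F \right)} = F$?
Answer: $\frac{189}{2} \approx 94.5$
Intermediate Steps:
$j = -7$ ($j = 2 - 9 = -7$)
$G{\left(J,Y \right)} = - 54 Y$ ($G{\left(J,Y \right)} = - 9 Y 1 \cdot 6 = - 9 Y 6 = - 9 \cdot 6 Y = - 54 Y$)
$q = -1$ ($q = 5 - 6 = -1$)
$L{\left(D,c \right)} = - \frac{189}{2}$ ($L{\left(D,c \right)} = \frac{\left(-1\right) \left(\left(-54\right) \left(-7\right)\right)}{4} = \frac{\left(-1\right) 378}{4} = \frac{1}{4} \left(-378\right) = - \frac{189}{2}$)
$q L{\left(E{\left(11 \right)},-66 \right)} = \left(-1\right) \left(- \frac{189}{2}\right) = \frac{189}{2}$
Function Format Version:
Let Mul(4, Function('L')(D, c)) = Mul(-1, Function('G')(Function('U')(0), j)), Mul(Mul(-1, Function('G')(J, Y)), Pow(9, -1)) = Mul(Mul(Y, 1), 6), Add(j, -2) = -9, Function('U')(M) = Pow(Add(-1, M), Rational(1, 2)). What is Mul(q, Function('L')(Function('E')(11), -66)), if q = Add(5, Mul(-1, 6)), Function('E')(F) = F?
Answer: Rational(189, 2) ≈ 94.500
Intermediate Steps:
j = -7 (j = Add(2, -9) = -7)
Function('G')(J, Y) = Mul(-54, Y) (Function('G')(J, Y) = Mul(-9, Mul(Mul(Y, 1), 6)) = Mul(-9, Mul(Y, 6)) = Mul(-9, Mul(6, Y)) = Mul(-54, Y))
q = -1 (q = Add(5, -6) = -1)
Function('L')(D, c) = Rational(-189, 2) (Function('L')(D, c) = Mul(Rational(1, 4), Mul(-1, Mul(-54, -7))) = Mul(Rational(1, 4), Mul(-1, 378)) = Mul(Rational(1, 4), -378) = Rational(-189, 2))
Mul(q, Function('L')(Function('E')(11), -66)) = Mul(-1, Rational(-189, 2)) = Rational(189, 2)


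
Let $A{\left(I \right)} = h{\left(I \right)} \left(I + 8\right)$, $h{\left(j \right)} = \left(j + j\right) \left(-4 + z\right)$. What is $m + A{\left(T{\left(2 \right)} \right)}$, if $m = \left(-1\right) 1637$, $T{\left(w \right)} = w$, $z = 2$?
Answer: $-1717$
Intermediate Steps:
$h{\left(j \right)} = - 4 j$ ($h{\left(j \right)} = \left(j + j\right) \left(-4 + 2\right) = 2 j \left(-2\right) = - 4 j$)
$m = -1637$
$A{\left(I \right)} = - 4 I \left(8 + I\right)$ ($A{\left(I \right)} = - 4 I \left(I + 8\right) = - 4 I \left(8 + I\right)$)
$m + A{\left(T{\left(2 \right)} \right)} = -1637 - 8 \left(8 + 2\right) = -1637 - 8 \cdot 10 = -1637 - 80 = -1717$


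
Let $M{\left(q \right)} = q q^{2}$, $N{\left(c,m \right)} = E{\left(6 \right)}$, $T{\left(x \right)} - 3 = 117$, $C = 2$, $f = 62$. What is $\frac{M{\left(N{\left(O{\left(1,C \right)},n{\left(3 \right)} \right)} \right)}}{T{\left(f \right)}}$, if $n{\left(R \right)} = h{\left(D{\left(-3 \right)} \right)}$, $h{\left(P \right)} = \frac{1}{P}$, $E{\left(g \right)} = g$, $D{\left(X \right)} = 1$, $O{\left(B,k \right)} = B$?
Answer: $\frac{9}{5} \approx 1.8$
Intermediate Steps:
$T{\left(x \right)} = 120$ ($T{\left(x \right)} = 3 + 117 = 120$)
$n{\left(R \right)} = 1$ ($n{\left(R \right)} = 1^{-1} = 1$)
$N{\left(c,m \right)} = 6$
$M{\left(q \right)} = q^{3}$
$\frac{M{\left(N{\left(O{\left(1,C \right)},n{\left(3 \right)} \right)} \right)}}{T{\left(f \right)}} = \frac{6^{3}}{120} = 216 \cdot \frac{1}{120} = \frac{9}{5}$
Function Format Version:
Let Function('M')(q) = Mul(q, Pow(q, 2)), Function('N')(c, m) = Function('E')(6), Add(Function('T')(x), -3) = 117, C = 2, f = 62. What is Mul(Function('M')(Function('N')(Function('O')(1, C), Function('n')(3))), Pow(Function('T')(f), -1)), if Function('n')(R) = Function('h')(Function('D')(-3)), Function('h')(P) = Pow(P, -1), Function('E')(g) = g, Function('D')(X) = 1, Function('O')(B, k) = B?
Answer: Rational(9, 5) ≈ 1.8000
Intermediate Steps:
Function('T')(x) = 120 (Function('T')(x) = Add(3, 117) = 120)
Function('n')(R) = 1 (Function('n')(R) = Pow(1, -1) = 1)
Function('N')(c, m) = 6
Function('M')(q) = Pow(q, 3)
Mul(Function('M')(Function('N')(Function('O')(1, C), Function('n')(3))), Pow(Function('T')(f), -1)) = Mul(Pow(6, 3), Pow(120, -1)) = Mul(216, Rational(1, 120)) = Rational(9, 5)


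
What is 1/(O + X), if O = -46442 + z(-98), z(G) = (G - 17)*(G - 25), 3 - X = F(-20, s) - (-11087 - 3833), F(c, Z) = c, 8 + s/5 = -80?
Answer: -1/47194 ≈ -2.1189e-5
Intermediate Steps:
s = -440 (s = -40 + 5*(-80) = -40 - 400 = -440)
X = -14897 (X = 3 - (-20 - (-11087 - 3833)) = 3 - (-20 - 1*(-14920)) = 3 - (-20 + 14920) = 3 - 1*14900 = 3 - 14900 = -14897)
z(G) = (-25 + G)*(-17 + G) (z(G) = (-17 + G)*(-25 + G) = (-25 + G)*(-17 + G))
O = -32297 (O = -46442 + (425 + (-98)² - 42*(-98)) = -46442 + (425 + 9604 + 4116) = -46442 + 14145 = -32297)
1/(O + X) = 1/(-32297 - 14897) = 1/(-47194) = -1/47194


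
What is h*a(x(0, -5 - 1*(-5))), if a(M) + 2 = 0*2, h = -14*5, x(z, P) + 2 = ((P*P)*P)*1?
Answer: 140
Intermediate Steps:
x(z, P) = -2 + P**3 (x(z, P) = -2 + ((P*P)*P)*1 = -2 + (P**2*P)*1 = -2 + P**3*1 = -2 + P**3)
h = -70
a(M) = -2 (a(M) = -2 + 0*2 = -2 + 0 = -2)
h*a(x(0, -5 - 1*(-5))) = -70*(-2) = 140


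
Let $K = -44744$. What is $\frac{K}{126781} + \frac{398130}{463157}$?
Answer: $\frac{29751822722}{58719507617} \approx 0.50668$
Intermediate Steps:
$\frac{K}{126781} + \frac{398130}{463157} = - \frac{44744}{126781} + \frac{398130}{463157} = \frac{29751822722}{58719507617}$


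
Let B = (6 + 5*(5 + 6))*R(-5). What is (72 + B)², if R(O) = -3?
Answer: 12321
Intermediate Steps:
B = -183 (B = (6 + 5*(5 + 6))*(-3) = (6 + 5*11)*(-3) = (6 + 55)*(-3) = 61*(-3) = -183)
(72 + B)² = (72 - 183)² = (-111)² = 12321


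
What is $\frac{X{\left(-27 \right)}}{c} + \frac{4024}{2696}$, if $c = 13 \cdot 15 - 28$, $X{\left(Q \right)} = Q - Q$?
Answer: $\frac{503}{337} \approx 1.4926$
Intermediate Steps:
$X{\left(Q \right)} = 0$
$c = 167$ ($c = 195 - 28 = 167$)
$\frac{X{\left(-27 \right)}}{c} + \frac{4024}{2696} = \frac{0}{167} + \frac{4024}{2696} = 0 \cdot \frac{1}{167} + 4024 \cdot \frac{1}{2696} = 0 + \frac{503}{337} = \frac{503}{337}$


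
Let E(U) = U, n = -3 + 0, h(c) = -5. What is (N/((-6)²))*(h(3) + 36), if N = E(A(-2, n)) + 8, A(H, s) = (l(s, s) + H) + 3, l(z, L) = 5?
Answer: 217/18 ≈ 12.056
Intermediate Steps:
n = -3
A(H, s) = 8 + H (A(H, s) = (5 + H) + 3 = 8 + H)
N = 14 (N = (8 - 2) + 8 = 6 + 8 = 14)
(N/((-6)²))*(h(3) + 36) = (14/((-6)²))*(-5 + 36) = (14/36)*31 = (14*(1/36))*31 = (7/18)*31 = 217/18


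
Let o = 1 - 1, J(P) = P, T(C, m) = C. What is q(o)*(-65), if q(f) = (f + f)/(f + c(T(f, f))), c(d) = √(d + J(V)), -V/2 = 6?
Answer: 0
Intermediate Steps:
V = -12 (V = -2*6 = -12)
c(d) = √(-12 + d) (c(d) = √(d - 12) = √(-12 + d))
o = 0
q(f) = 2*f/(f + √(-12 + f)) (q(f) = (f + f)/(f + √(-12 + f)) = (2*f)/(f + √(-12 + f)) = 2*f/(f + √(-12 + f)))
q(o)*(-65) = (2*0/(0 + √(-12 + 0)))*(-65) = (2*0/(0 + √(-12)))*(-65) = (2*0/(0 + 2*I*√3))*(-65) = (2*0/(2*I*√3))*(-65) = (2*0*(-I*√3/6))*(-65) = 0*(-65) = 0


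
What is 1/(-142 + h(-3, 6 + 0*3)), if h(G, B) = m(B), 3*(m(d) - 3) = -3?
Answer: -1/140 ≈ -0.0071429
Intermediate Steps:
m(d) = 2 (m(d) = 3 + (⅓)*(-3) = 3 - 1 = 2)
h(G, B) = 2
1/(-142 + h(-3, 6 + 0*3)) = 1/(-142 + 2) = 1/(-140) = -1/140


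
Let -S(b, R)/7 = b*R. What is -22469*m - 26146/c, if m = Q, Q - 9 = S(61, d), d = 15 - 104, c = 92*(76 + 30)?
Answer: -4164550791201/4876 ≈ -8.5409e+8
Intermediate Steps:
c = 9752 (c = 92*106 = 9752)
d = -89
S(b, R) = -7*R*b (S(b, R) = -7*b*R = -7*R*b)
Q = 38012 (Q = 9 - 7*(-89)*61 = 9 + 38003 = 38012)
m = 38012
-22469*m - 26146/c = -22469/(1/38012) - 26146/9752 = -22469/1/38012 - 26146*1/9752 = -22469*38012 - 13073/4876 = -854091628 - 13073/4876 = -4164550791201/4876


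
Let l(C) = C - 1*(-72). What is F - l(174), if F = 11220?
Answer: 10974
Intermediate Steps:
l(C) = 72 + C (l(C) = C + 72 = 72 + C)
F - l(174) = 11220 - (72 + 174) = 11220 - 1*246 = 11220 - 246 = 10974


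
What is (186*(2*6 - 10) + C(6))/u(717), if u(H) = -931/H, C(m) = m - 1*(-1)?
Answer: -271743/931 ≈ -291.88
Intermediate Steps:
C(m) = 1 + m (C(m) = m + 1 = 1 + m)
(186*(2*6 - 10) + C(6))/u(717) = (186*(2*6 - 10) + (1 + 6))/((-931/717)) = (186*(12 - 10) + 7)/((-931*1/717)) = (186*2 + 7)/(-931/717) = (372 + 7)*(-717/931) = 379*(-717/931) = -271743/931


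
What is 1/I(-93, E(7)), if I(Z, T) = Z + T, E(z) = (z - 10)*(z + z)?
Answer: -1/135 ≈ -0.0074074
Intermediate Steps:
E(z) = 2*z*(-10 + z) (E(z) = (-10 + z)*(2*z) = 2*z*(-10 + z))
I(Z, T) = T + Z
1/I(-93, E(7)) = 1/(2*7*(-10 + 7) - 93) = 1/(2*7*(-3) - 93) = 1/(-42 - 93) = 1/(-135) = -1/135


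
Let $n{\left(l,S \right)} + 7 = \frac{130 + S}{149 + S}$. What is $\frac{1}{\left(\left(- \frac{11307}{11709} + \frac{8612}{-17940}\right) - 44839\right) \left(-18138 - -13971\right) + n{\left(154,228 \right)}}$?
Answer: $\frac{56404855}{10539254558850748} \approx 5.3519 \cdot 10^{-9}$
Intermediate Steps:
$n{\left(l,S \right)} = -7 + \frac{130 + S}{149 + S}$
$\frac{1}{\left(\left(- \frac{11307}{11709} + \frac{8612}{-17940}\right) - 44839\right) \left(-18138 - -13971\right) + n{\left(154,228 \right)}} = \frac{1}{\left(\left(- \frac{11307}{11709} + \frac{8612}{-17940}\right) - 44839\right) \left(-18138 - -13971\right) + \frac{-913 - 1368}{149 + 228}} = \frac{1}{\left(\left(\left(-11307\right) \frac{1}{11709} + 8612 \left(- \frac{1}{17940}\right)\right) - 44839\right) \left(-18138 + 13971\right) + \frac{-913 - 1368}{377}} = \frac{1}{\left(\left(- \frac{3769}{3903} - \frac{2153}{4485}\right) - 44839\right) \left(-4167\right) + \frac{1}{377} \left(-2281\right)} = \frac{1}{\left(- \frac{8435708}{5834985} - 44839\right) \left(-4167\right) - \frac{2281}{377}} = \frac{1}{\left(- \frac{261643328123}{5834985}\right) \left(-4167\right) - \frac{2281}{377}} = \frac{1}{\frac{363422582762847}{1944995} - \frac{2281}{377}} = \frac{1}{\frac{10539254558850748}{56404855}} = \frac{56404855}{10539254558850748}$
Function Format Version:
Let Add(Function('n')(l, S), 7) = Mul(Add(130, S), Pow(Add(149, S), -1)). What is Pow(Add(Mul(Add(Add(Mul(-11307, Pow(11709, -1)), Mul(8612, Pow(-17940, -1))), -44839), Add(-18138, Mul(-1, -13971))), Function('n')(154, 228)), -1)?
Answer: Rational(56404855, 10539254558850748) ≈ 5.3519e-9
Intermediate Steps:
Function('n')(l, S) = Add(-7, Mul(Pow(Add(149, S), -1), Add(130, S))) (Function('n')(l, S) = Add(-7, Mul(Add(130, S), Pow(Add(149, S), -1))) = Add(-7, Mul(Pow(Add(149, S), -1), Add(130, S))))
Pow(Add(Mul(Add(Add(Mul(-11307, Pow(11709, -1)), Mul(8612, Pow(-17940, -1))), -44839), Add(-18138, Mul(-1, -13971))), Function('n')(154, 228)), -1) = Pow(Add(Mul(Add(Add(Mul(-11307, Pow(11709, -1)), Mul(8612, Pow(-17940, -1))), -44839), Add(-18138, Mul(-1, -13971))), Mul(Pow(Add(149, 228), -1), Add(-913, Mul(-6, 228)))), -1) = Pow(Add(Mul(Add(Add(Mul(-11307, Rational(1, 11709)), Mul(8612, Rational(-1, 17940))), -44839), Add(-18138, 13971)), Mul(Pow(377, -1), Add(-913, -1368))), -1) = Pow(Add(Mul(Add(Add(Rational(-3769, 3903), Rational(-2153, 4485)), -44839), -4167), Mul(Rational(1, 377), -2281)), -1) = Pow(Add(Mul(Add(Rational(-8435708, 5834985), -44839), -4167), Rational(-2281, 377)), -1) = Pow(Add(Mul(Rational(-261643328123, 5834985), -4167), Rational(-2281, 377)), -1) = Pow(Add(Rational(363422582762847, 1944995), Rational(-2281, 377)), -1) = Pow(Rational(10539254558850748, 56404855), -1) = Rational(56404855, 10539254558850748)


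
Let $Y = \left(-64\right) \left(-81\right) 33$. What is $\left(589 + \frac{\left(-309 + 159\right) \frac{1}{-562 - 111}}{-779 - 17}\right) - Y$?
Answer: $- \frac{45664553557}{267854} \approx -1.7048 \cdot 10^{5}$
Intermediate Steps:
$Y = 171072$ ($Y = 5184 \cdot 33 = 171072$)
$\left(589 + \frac{\left(-309 + 159\right) \frac{1}{-562 - 111}}{-779 - 17}\right) - Y = \left(589 + \frac{\left(-309 + 159\right) \frac{1}{-562 - 111}}{-779 - 17}\right) - 171072 = \left(589 + \frac{\left(-150\right) \frac{1}{-673}}{-796}\right) - 171072 = \left(589 + \left(-150\right) \left(- \frac{1}{673}\right) \left(- \frac{1}{796}\right)\right) - 171072 = \left(589 + \frac{150}{673} \left(- \frac{1}{796}\right)\right) - 171072 = \left(589 - \frac{75}{267854}\right) - 171072 = \frac{157765931}{267854} - 171072 = - \frac{45664553557}{267854}$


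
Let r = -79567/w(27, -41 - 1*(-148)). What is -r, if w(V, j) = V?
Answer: 79567/27 ≈ 2946.9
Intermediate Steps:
r = -79567/27 ≈ -2946.9
-r = -1*(-79567/27) = 79567/27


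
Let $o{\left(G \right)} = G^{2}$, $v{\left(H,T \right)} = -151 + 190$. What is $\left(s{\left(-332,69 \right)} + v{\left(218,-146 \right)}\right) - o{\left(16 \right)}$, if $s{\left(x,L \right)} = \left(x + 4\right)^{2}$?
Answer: $107367$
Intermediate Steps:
$s{\left(x,L \right)} = \left(4 + x\right)^{2}$
$v{\left(H,T \right)} = 39$
$\left(s{\left(-332,69 \right)} + v{\left(218,-146 \right)}\right) - o{\left(16 \right)} = \left(\left(4 - 332\right)^{2} + 39\right) - 16^{2} = \left(\left(-328\right)^{2} + 39\right) - 256 = \left(107584 + 39\right) - 256 = 107623 - 256 = 107367$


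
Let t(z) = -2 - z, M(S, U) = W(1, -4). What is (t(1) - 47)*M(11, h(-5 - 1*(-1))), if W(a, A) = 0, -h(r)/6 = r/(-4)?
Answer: 0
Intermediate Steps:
h(r) = 3*r/2 (h(r) = -6*r/(-4) = -6*r*(-1)/4 = -(-3)*r/2 = 3*r/2)
M(S, U) = 0
(t(1) - 47)*M(11, h(-5 - 1*(-1))) = ((-2 - 1*1) - 47)*0 = ((-2 - 1) - 47)*0 = (-3 - 47)*0 = -50*0 = 0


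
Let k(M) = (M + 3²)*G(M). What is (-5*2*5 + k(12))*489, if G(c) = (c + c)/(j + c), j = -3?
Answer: 2934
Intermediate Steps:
G(c) = 2*c/(-3 + c) (G(c) = (c + c)/(-3 + c) = (2*c)/(-3 + c) = 2*c/(-3 + c))
k(M) = 2*M*(9 + M)/(-3 + M) (k(M) = (M + 3²)*(2*M/(-3 + M)) = (M + 9)*(2*M/(-3 + M)) = (9 + M)*(2*M/(-3 + M)) = 2*M*(9 + M)/(-3 + M))
(-5*2*5 + k(12))*489 = (-5*2*5 + 2*12*(9 + 12)/(-3 + 12))*489 = (-10*5 + 2*12*21/9)*489 = (-50 + 2*12*(⅑)*21)*489 = (-50 + 56)*489 = 6*489 = 2934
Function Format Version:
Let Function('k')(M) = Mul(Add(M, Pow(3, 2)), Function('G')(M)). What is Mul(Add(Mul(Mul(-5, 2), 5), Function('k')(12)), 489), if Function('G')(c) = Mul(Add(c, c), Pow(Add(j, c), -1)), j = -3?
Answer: 2934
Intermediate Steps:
Function('G')(c) = Mul(2, c, Pow(Add(-3, c), -1)) (Function('G')(c) = Mul(Add(c, c), Pow(Add(-3, c), -1)) = Mul(Mul(2, c), Pow(Add(-3, c), -1)) = Mul(2, c, Pow(Add(-3, c), -1)))
Function('k')(M) = Mul(2, M, Pow(Add(-3, M), -1), Add(9, M)) (Function('k')(M) = Mul(Add(M, Pow(3, 2)), Mul(2, M, Pow(Add(-3, M), -1))) = Mul(Add(M, 9), Mul(2, M, Pow(Add(-3, M), -1))) = Mul(Add(9, M), Mul(2, M, Pow(Add(-3, M), -1))) = Mul(2, M, Pow(Add(-3, M), -1), Add(9, M)))
Mul(Add(Mul(Mul(-5, 2), 5), Function('k')(12)), 489) = Mul(Add(Mul(Mul(-5, 2), 5), Mul(2, 12, Pow(Add(-3, 12), -1), Add(9, 12))), 489) = Mul(Add(Mul(-10, 5), Mul(2, 12, Pow(9, -1), 21)), 489) = Mul(Add(-50, Mul(2, 12, Rational(1, 9), 21)), 489) = Mul(Add(-50, 56), 489) = Mul(6, 489) = 2934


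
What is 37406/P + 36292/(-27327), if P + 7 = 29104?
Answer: -11264854/265044573 ≈ -0.042502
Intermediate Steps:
P = 29097 (P = -7 + 29104 = 29097)
37406/P + 36292/(-27327) = 37406/29097 + 36292/(-27327) = 37406*(1/29097) + 36292*(-1/27327) = 37406/29097 - 36292/27327 = -11264854/265044573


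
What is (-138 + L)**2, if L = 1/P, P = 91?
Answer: 157678249/8281 ≈ 19041.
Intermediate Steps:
L = 1/91 ≈ 0.010989
(-138 + L)**2 = (-138 + 1/91)**2 = (-12557/91)**2 = 157678249/8281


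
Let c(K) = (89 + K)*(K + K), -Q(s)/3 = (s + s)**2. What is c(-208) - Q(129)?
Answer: 249196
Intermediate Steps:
Q(s) = -12*s**2 (Q(s) = -3*(s + s)**2 = -3*4*s**2 = -12*s**2)
c(K) = 2*K*(89 + K) (c(K) = (89 + K)*(2*K) = 2*K*(89 + K))
c(-208) - Q(129) = 2*(-208)*(89 - 208) - (-12)*129**2 = 2*(-208)*(-119) - (-12)*16641 = 49504 - 1*(-199692) = 49504 + 199692 = 249196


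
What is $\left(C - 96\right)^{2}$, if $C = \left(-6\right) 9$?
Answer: $22500$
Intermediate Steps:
$C = -54$
$\left(C - 96\right)^{2} = \left(-54 - 96\right)^{2} = \left(-150\right)^{2} = 22500$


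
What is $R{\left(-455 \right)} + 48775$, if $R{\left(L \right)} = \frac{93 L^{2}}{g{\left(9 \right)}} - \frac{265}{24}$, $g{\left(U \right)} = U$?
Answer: $\frac{52512535}{24} \approx 2.188 \cdot 10^{6}$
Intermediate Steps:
$R{\left(L \right)} = - \frac{265}{24} + \frac{31 L^{2}}{3}$ ($R{\left(L \right)} = \frac{93 L^{2}}{9} - \frac{265}{24} = 93 L^{2} \cdot \frac{1}{9} - \frac{265}{24} = \frac{31 L^{2}}{3} - \frac{265}{24} = - \frac{265}{24} + \frac{31 L^{2}}{3}$)
$R{\left(-455 \right)} + 48775 = \left(- \frac{265}{24} + \frac{31 \left(-455\right)^{2}}{3}\right) + 48775 = \left(- \frac{265}{24} + \frac{31}{3} \cdot 207025\right) + 48775 = \left(- \frac{265}{24} + \frac{6417775}{3}\right) + 48775 = \frac{51341935}{24} + 48775 = \frac{52512535}{24}$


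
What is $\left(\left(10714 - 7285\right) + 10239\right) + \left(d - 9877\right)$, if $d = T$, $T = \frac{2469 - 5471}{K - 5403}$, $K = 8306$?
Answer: $\frac{11002271}{2903} \approx 3790.0$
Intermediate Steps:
$T = - \frac{3002}{2903}$ ($T = \frac{2469 - 5471}{8306 - 5403} = - \frac{3002}{2903} \approx -1.0341$)
$d = - \frac{3002}{2903} \approx -1.0341$
$\left(\left(10714 - 7285\right) + 10239\right) + \left(d - 9877\right) = \left(\left(10714 - 7285\right) + 10239\right) - \frac{28675933}{2903} = \left(3429 + 10239\right) - \frac{28675933}{2903} = 13668 - \frac{28675933}{2903} = \frac{11002271}{2903}$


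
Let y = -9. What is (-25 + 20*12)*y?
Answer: -1935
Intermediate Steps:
(-25 + 20*12)*y = (-25 + 20*12)*(-9) = (-25 + 240)*(-9) = 215*(-9) = -1935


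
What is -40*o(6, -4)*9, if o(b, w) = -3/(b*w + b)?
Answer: -60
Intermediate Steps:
o(b, w) = -3/(b + b*w)
-40*o(6, -4)*9 = -40*(-3/(6*(1 - 4)))*9 = -40*(-3*⅙/(-3))*9 = -40*(-3*⅙*(-⅓))*9 = -40/6*9 = -5*4/3*9 = -20/3*9 = -60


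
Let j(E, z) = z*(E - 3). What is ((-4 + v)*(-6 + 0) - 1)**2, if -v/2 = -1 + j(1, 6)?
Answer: 17689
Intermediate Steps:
j(E, z) = z*(-3 + E)
v = 26 (v = -2*(-1 + 6*(-3 + 1)) = -2*(-1 + 6*(-2)) = -2*(-1 - 12) = -2*(-13) = 26)
((-4 + v)*(-6 + 0) - 1)**2 = ((-4 + 26)*(-6 + 0) - 1)**2 = (22*(-6) - 1)**2 = (-132 - 1)**2 = (-133)**2 = 17689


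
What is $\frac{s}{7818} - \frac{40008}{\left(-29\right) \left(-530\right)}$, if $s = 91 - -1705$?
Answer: $- \frac{71294506}{30040665} \approx -2.3733$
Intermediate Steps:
$s = 1796$ ($s = 91 + 1705 = 1796$)
$\frac{s}{7818} - \frac{40008}{\left(-29\right) \left(-530\right)} = \frac{1796}{7818} - \frac{40008}{\left(-29\right) \left(-530\right)} = 1796 \cdot \frac{1}{7818} - \frac{40008}{15370} = \frac{898}{3909} - \frac{20004}{7685} = - \frac{71294506}{30040665}$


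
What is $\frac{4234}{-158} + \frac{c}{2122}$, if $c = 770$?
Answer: $- \frac{2215722}{83819} \approx -26.435$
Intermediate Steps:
$\frac{4234}{-158} + \frac{c}{2122} = \frac{4234}{-158} + \frac{770}{2122} = 4234 \left(- \frac{1}{158}\right) + 770 \cdot \frac{1}{2122} = - \frac{2117}{79} + \frac{385}{1061} = - \frac{2215722}{83819}$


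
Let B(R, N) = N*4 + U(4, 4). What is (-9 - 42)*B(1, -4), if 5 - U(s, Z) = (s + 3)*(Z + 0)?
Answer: 1989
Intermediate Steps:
U(s, Z) = 5 - Z*(3 + s) (U(s, Z) = 5 - (s + 3)*(Z + 0) = 5 - (3 + s)*Z = 5 - Z*(3 + s))
B(R, N) = -23 + 4*N (B(R, N) = N*4 + (5 - 3*4 - 1*4*4) = 4*N + (5 - 12 - 16) = 4*N - 23 = -23 + 4*N)
(-9 - 42)*B(1, -4) = (-9 - 42)*(-23 + 4*(-4)) = -51*(-23 - 16) = -51*(-39) = 1989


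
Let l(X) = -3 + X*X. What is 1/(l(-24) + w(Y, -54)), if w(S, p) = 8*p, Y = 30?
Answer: 1/141 ≈ 0.0070922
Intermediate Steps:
l(X) = -3 + X²
1/(l(-24) + w(Y, -54)) = 1/((-3 + (-24)²) + 8*(-54)) = 1/((-3 + 576) - 432) = 1/(573 - 432) = 1/141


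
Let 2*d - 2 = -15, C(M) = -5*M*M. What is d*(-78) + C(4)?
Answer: 427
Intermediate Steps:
C(M) = -5*M**2
d = -13/2 (d = 1 + (1/2)*(-15) = 1 - 15/2 = -13/2 ≈ -6.5000)
d*(-78) + C(4) = -13/2*(-78) - 5*4**2 = 507 - 5*16 = 507 - 80 = 427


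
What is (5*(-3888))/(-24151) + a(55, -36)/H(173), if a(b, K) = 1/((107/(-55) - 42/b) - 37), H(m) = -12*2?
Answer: 1020295345/1265898816 ≈ 0.80598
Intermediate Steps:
H(m) = -24
a(b, K) = 1/(-2142/55 - 42/b) (a(b, K) = 1/((107*(-1/55) - 42/b) - 37) = 1/((-107/55 - 42/b) - 37) = 1/(-2142/55 - 42/b))
(5*(-3888))/(-24151) + a(55, -36)/H(173) = (5*(-3888))/(-24151) - 55*55/(2310 + 2142*55)/(-24) = -19440*(-1/24151) - 55*55/(2310 + 117810)*(-1/24) = 19440/24151 - 55*55/120120*(-1/24) = 19440/24151 - 55*55*1/120120*(-1/24) = 19440/24151 - 55/2184*(-1/24) = 19440/24151 + 55/52416 = 1020295345/1265898816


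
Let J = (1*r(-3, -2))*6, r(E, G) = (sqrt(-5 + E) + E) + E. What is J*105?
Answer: -3780 + 1260*I*sqrt(2) ≈ -3780.0 + 1781.9*I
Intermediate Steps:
r(E, G) = sqrt(-5 + E) + 2*E (r(E, G) = (E + sqrt(-5 + E)) + E = sqrt(-5 + E) + 2*E)
J = -36 + 12*I*sqrt(2) (J = (1*(sqrt(-5 - 3) + 2*(-3)))*6 = (1*(sqrt(-8) - 6))*6 = (1*(2*I*sqrt(2) - 6))*6 = (1*(-6 + 2*I*sqrt(2)))*6 = (-6 + 2*I*sqrt(2))*6 = -36 + 12*I*sqrt(2) ≈ -36.0 + 16.971*I)
J*105 = (-36 + 12*I*sqrt(2))*105 = -3780 + 1260*I*sqrt(2)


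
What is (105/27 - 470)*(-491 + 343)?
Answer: 620860/9 ≈ 68985.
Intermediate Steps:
(105/27 - 470)*(-491 + 343) = (105*(1/27) - 470)*(-148) = (35/9 - 470)*(-148) = -4195/9*(-148) = 620860/9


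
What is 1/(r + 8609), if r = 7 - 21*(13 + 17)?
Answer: 1/7986 ≈ 0.00012522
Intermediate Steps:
r = -623 (r = 7 - 21*30 = 7 - 630 = -623)
1/(r + 8609) = 1/(-623 + 8609) = 1/7986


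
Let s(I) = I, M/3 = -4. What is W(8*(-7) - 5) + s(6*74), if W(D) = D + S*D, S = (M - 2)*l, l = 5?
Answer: 4653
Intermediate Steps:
M = -12 (M = 3*(-4) = -12)
S = -70 (S = (-12 - 2)*5 = -14*5 = -70)
W(D) = -69*D (W(D) = D - 70*D = -69*D)
W(8*(-7) - 5) + s(6*74) = -69*(8*(-7) - 5) + 6*74 = -69*(-56 - 5) + 444 = -69*(-61) + 444 = 4209 + 444 = 4653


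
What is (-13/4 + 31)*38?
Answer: 2109/2 ≈ 1054.5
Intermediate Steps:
(-13/4 + 31)*38 = (111/4)*38 = 2109/2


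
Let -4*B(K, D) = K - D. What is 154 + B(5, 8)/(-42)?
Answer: 8623/56 ≈ 153.98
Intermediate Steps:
B(K, D) = -K/4 + D/4 (B(K, D) = -(K - D)/4 = -K/4 + D/4)
154 + B(5, 8)/(-42) = 154 + (-1/4*5 + (1/4)*8)/(-42) = 154 - (-5/4 + 2)/42 = 154 - 1/42*3/4 = 154 - 1/56 = 8623/56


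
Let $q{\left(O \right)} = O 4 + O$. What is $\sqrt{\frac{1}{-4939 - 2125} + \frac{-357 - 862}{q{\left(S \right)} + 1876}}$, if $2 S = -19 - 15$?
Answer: $\frac{i \sqrt{3026833215238}}{2108604} \approx 0.82509 i$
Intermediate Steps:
$S = -17$ ($S = \frac{-19 - 15}{2} = \frac{1}{2} \left(-34\right) = -17$)
$q{\left(O \right)} = 5 O$ ($q{\left(O \right)} = 4 O + O = 5 O$)
$\sqrt{\frac{1}{-4939 - 2125} + \frac{-357 - 862}{q{\left(S \right)} + 1876}} = \sqrt{\frac{1}{-4939 - 2125} + \frac{-357 - 862}{5 \left(-17\right) + 1876}} = \sqrt{\frac{1}{-7064} - \frac{1219}{-85 + 1876}} = \sqrt{- \frac{1}{7064} - \frac{1219}{1791}} = \sqrt{- \frac{8612807}{12651624}} = \frac{i \sqrt{3026833215238}}{2108604}$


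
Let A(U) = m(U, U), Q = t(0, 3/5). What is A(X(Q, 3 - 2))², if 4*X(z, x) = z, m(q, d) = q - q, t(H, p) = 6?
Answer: 0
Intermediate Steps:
m(q, d) = 0
Q = 6
X(z, x) = z/4
A(U) = 0
A(X(Q, 3 - 2))² = 0² = 0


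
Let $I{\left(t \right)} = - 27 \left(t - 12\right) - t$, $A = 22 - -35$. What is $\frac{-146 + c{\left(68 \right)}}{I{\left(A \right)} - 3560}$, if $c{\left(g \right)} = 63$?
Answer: $\frac{83}{4832} \approx 0.017177$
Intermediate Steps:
$A = 57$ ($A = 22 + 35 = 57$)
$I{\left(t \right)} = 324 - 28 t$ ($I{\left(t \right)} = - 27 \left(-12 + t\right) - t = \left(324 - 27 t\right) - t = 324 - 28 t$)
$\frac{-146 + c{\left(68 \right)}}{I{\left(A \right)} - 3560} = \frac{-146 + 63}{\left(324 - 1596\right) - 3560} = - \frac{83}{\left(324 - 1596\right) - 3560} = - \frac{83}{-1272 - 3560} = - \frac{83}{-4832} = \left(-83\right) \left(- \frac{1}{4832}\right) = \frac{83}{4832}$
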